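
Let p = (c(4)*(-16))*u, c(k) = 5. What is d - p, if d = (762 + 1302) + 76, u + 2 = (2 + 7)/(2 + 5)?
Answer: 14580/7 ≈ 2082.9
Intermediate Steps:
u = -5/7 (u = -2 + (2 + 7)/(2 + 5) = -2 + 9/7 = -5/7 ≈ -0.71429)
p = 400/7 (p = (5*(-16))*(-5/7) = -80*(-5/7) = 400/7 ≈ 57.143)
d = 2140 (d = 2064 + 76 = 2140)
d - p = 2140 - 1*400/7 = 2140 - 400/7 = 14580/7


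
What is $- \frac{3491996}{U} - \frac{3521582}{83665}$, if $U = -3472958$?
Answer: $- \frac{5969074267108}{145282515535} \approx -41.086$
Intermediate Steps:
$- \frac{3491996}{U} - \frac{3521582}{83665} = - \frac{3491996}{-3472958} - \frac{3521582}{83665} = \left(-3491996\right) \left(- \frac{1}{3472958}\right) - \frac{3521582}{83665} = \frac{1745998}{1736479} - \frac{3521582}{83665} = - \frac{5969074267108}{145282515535}$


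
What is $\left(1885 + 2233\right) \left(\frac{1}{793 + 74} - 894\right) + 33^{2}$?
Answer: $- \frac{3190905283}{867} \approx -3.6804 \cdot 10^{6}$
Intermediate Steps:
$\left(1885 + 2233\right) \left(\frac{1}{793 + 74} - 894\right) + 33^{2} = 4118 \left(\frac{1}{867} - 894\right) + 1089 = 4118 \left(- \frac{775097}{867}\right) + 1089 = - \frac{3191849446}{867} + 1089 = - \frac{3190905283}{867}$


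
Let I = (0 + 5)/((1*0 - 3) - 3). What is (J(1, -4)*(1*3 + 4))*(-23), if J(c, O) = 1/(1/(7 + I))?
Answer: -5957/6 ≈ -992.83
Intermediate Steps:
I = -⅚ (I = 5/((0 - 3) - 3) = 5/(-3 - 3) = 5/(-6) = 5*(-⅙) = -⅚ ≈ -0.83333)
J(c, O) = 37/6 (J(c, O) = 1/(1/(7 - ⅚)) = 1/(1/(37/6)) = 1/(6/37) = 37/6)
(J(1, -4)*(1*3 + 4))*(-23) = (37*(1*3 + 4)/6)*(-23) = (37*(3 + 4)/6)*(-23) = ((37/6)*7)*(-23) = (259/6)*(-23) = -5957/6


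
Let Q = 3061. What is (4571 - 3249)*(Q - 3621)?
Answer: -740320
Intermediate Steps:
(4571 - 3249)*(Q - 3621) = (4571 - 3249)*(3061 - 3621) = 1322*(-560) = -740320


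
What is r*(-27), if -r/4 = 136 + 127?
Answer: 28404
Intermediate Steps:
r = -1052 (r = -4*(136 + 127) = -4*263 = -1052)
r*(-27) = -1052*(-27) = 28404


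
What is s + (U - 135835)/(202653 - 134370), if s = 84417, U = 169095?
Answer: 5764279271/68283 ≈ 84418.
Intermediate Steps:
s + (U - 135835)/(202653 - 134370) = 84417 + (169095 - 135835)/(202653 - 134370) = 84417 + 33260/68283 = 5764279271/68283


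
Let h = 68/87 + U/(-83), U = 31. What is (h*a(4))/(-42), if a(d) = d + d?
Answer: -1684/21663 ≈ -0.077736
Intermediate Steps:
a(d) = 2*d
h = 2947/7221 (h = 68/87 + 31/(-83) = 68*(1/87) + 31*(-1/83) = 68/87 - 31/83 = 2947/7221 ≈ 0.40812)
(h*a(4))/(-42) = (2947*(2*4)/7221)/(-42) = ((2947/7221)*8)*(-1/42) = (23576/7221)*(-1/42) = -1684/21663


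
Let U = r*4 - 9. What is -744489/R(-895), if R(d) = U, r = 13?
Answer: -744489/43 ≈ -17314.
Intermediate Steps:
U = 43 (U = 13*4 - 9 = 52 - 9 = 43)
R(d) = 43
-744489/R(-895) = -744489/43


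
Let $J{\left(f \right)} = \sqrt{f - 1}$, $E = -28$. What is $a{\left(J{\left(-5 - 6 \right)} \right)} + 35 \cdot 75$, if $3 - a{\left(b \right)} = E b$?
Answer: $2628 + 56 i \sqrt{3} \approx 2628.0 + 96.995 i$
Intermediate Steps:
$J{\left(f \right)} = \sqrt{-1 + f}$
$a{\left(b \right)} = 3 + 28 b$ ($a{\left(b \right)} = 3 - - 28 b = 3 + 28 b$)
$a{\left(J{\left(-5 - 6 \right)} \right)} + 35 \cdot 75 = \left(3 + 28 \sqrt{-1 - 11}\right) + 35 \cdot 75 = \left(3 + 28 \sqrt{-1 - 11}\right) + 2625 = \left(3 + 28 \sqrt{-12}\right) + 2625 = \left(3 + 28 \cdot 2 i \sqrt{3}\right) + 2625 = \left(3 + 56 i \sqrt{3}\right) + 2625 = 2628 + 56 i \sqrt{3}$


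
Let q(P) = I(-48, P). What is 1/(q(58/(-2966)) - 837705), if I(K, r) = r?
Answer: -1483/1242316544 ≈ -1.1937e-6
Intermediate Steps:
q(P) = P
1/(q(58/(-2966)) - 837705) = 1/(58/(-2966) - 837705) = 1/(58*(-1/2966) - 837705) = 1/(-29/1483 - 837705) = 1/(-1242316544/1483) = -1483/1242316544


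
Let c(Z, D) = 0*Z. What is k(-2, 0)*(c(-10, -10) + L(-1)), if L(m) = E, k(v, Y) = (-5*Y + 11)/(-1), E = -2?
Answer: 22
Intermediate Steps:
c(Z, D) = 0
k(v, Y) = -11 + 5*Y (k(v, Y) = (11 - 5*Y)*(-1) = -11 + 5*Y)
L(m) = -2
k(-2, 0)*(c(-10, -10) + L(-1)) = (-11 + 5*0)*(0 - 2) = (-11 + 0)*(-2) = -11*(-2) = 22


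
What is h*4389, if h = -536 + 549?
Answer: 57057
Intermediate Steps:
h = 13
h*4389 = 13*4389 = 57057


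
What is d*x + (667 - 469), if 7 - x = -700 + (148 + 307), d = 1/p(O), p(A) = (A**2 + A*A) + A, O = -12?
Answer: 4575/23 ≈ 198.91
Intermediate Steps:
p(A) = A + 2*A**2 (p(A) = (A**2 + A**2) + A = 2*A**2 + A = A + 2*A**2)
d = 1/276 (d = 1/(-12*(1 + 2*(-12))) = 1/(-12*(1 - 24)) = 1/(-12*(-23)) = 1/276 ≈ 0.0036232)
x = 252 (x = 7 - (-700 + (148 + 307)) = 7 - (-700 + 455) = 7 - 1*(-245) = 7 + 245 = 252)
d*x + (667 - 469) = (1/276)*252 + (667 - 469) = 21/23 + 198 = 4575/23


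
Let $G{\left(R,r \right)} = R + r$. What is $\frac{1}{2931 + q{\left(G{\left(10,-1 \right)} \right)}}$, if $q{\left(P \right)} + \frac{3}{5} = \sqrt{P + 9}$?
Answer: $\frac{4070}{11926703} - \frac{25 \sqrt{2}}{71560218} \approx 0.00034076$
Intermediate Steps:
$q{\left(P \right)} = - \frac{3}{5} + \sqrt{9 + P}$ ($q{\left(P \right)} = - \frac{3}{5} + \sqrt{P + 9} = - \frac{3}{5} + \sqrt{9 + P}$)
$\frac{1}{2931 + q{\left(G{\left(10,-1 \right)} \right)}} = \frac{1}{2931 - \left(\frac{3}{5} - \sqrt{9 + \left(10 - 1\right)}\right)} = \frac{1}{2931 - \left(\frac{3}{5} - \sqrt{9 + 9}\right)} = \frac{1}{2931 - \left(\frac{3}{5} - \sqrt{18}\right)} = \frac{1}{2931 - \left(\frac{3}{5} - 3 \sqrt{2}\right)} = \frac{1}{\frac{14652}{5} + 3 \sqrt{2}}$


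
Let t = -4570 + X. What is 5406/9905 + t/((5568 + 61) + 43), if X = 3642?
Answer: 2683874/7022645 ≈ 0.38217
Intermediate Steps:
t = -928 (t = -4570 + 3642 = -928)
5406/9905 + t/((5568 + 61) + 43) = 5406/9905 - 928/((5568 + 61) + 43) = 5406*(1/9905) - 928/(5629 + 43) = 5406/9905 - 928/5672 = 5406/9905 - 928*1/5672 = 5406/9905 - 116/709 = 2683874/7022645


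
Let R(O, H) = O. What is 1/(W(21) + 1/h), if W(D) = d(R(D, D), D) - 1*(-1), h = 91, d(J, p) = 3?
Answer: 91/365 ≈ 0.24932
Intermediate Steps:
W(D) = 4 (W(D) = 3 - 1*(-1) = 3 + 1 = 4)
1/(W(21) + 1/h) = 1/(4 + 1/91) = 1/(365/91) = 91/365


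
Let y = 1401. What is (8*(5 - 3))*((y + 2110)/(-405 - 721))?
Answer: -28088/563 ≈ -49.890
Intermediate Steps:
(8*(5 - 3))*((y + 2110)/(-405 - 721)) = (8*(5 - 3))*((1401 + 2110)/(-405 - 721)) = (8*2)*(3511/(-1126)) = 16*(3511*(-1/1126)) = 16*(-3511/1126) = -28088/563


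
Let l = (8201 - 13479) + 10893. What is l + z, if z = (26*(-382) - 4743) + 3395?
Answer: -5665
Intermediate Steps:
l = 5615 (l = -5278 + 10893 = 5615)
z = -11280 (z = (-9932 - 4743) + 3395 = -14675 + 3395 = -11280)
l + z = 5615 - 11280 = -5665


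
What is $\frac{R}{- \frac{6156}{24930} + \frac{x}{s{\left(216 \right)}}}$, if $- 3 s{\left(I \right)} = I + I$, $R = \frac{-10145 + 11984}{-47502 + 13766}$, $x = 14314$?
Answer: $\frac{22923135}{41904619973} \approx 0.00054703$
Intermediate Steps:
$R = - \frac{1839}{33736}$ ($R = \frac{1839}{-33736} = 1839 \left(- \frac{1}{33736}\right) = - \frac{1839}{33736} \approx -0.054511$)
$s{\left(I \right)} = - \frac{2 I}{3}$ ($s{\left(I \right)} = - \frac{I + I}{3} = - \frac{2 I}{3}$)
$\frac{R}{- \frac{6156}{24930} + \frac{x}{s{\left(216 \right)}}} = - \frac{1839}{33736 \left(- \frac{6156}{24930} + \frac{14314}{\left(- \frac{2}{3}\right) 216}\right)} = - \frac{1839}{33736 \left(\left(-6156\right) \frac{1}{24930} + \frac{14314}{-144}\right)} = - \frac{1839}{33736 \left(- \frac{342}{1385} + 14314 \left(- \frac{1}{144}\right)\right)} = - \frac{1839}{33736 \left(- \frac{342}{1385} - \frac{7157}{72}\right)} = - \frac{1839}{33736 \left(- \frac{9937069}{99720}\right)} = \left(- \frac{1839}{33736}\right) \left(- \frac{99720}{9937069}\right) = \frac{22923135}{41904619973}$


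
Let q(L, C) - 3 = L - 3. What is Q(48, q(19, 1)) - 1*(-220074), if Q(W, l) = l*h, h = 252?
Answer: 224862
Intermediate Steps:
q(L, C) = L (q(L, C) = 3 + (L - 3) = 3 + (-3 + L) = L)
Q(W, l) = 252*l (Q(W, l) = l*252 = 252*l)
Q(48, q(19, 1)) - 1*(-220074) = 252*19 - 1*(-220074) = 4788 + 220074 = 224862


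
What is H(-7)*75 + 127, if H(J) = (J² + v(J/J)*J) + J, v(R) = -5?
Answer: 5902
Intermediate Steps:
H(J) = J² - 4*J (H(J) = (J² - 5*J) + J = J² - 4*J)
H(-7)*75 + 127 = -7*(-4 - 7)*75 + 127 = -7*(-11)*75 + 127 = 77*75 + 127 = 5775 + 127 = 5902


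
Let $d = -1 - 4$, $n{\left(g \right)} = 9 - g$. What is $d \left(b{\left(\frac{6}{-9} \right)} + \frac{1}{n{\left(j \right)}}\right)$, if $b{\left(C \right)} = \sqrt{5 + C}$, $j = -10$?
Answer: $- \frac{5}{19} - \frac{5 \sqrt{39}}{3} \approx -10.671$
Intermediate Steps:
$d = -5$ ($d = -1 - 4 = -5$)
$d \left(b{\left(\frac{6}{-9} \right)} + \frac{1}{n{\left(j \right)}}\right) = - 5 \left(\sqrt{5 + \frac{6}{-9}} + \frac{1}{9 - -10}\right) = - 5 \left(\sqrt{5 + 6 \left(- \frac{1}{9}\right)} + \frac{1}{9 + 10}\right) = - 5 \left(\sqrt{5 - \frac{2}{3}} + \frac{1}{19}\right) = - 5 \left(\sqrt{\frac{13}{3}} + \frac{1}{19}\right) = - 5 \left(\frac{\sqrt{39}}{3} + \frac{1}{19}\right) = - 5 \left(\frac{1}{19} + \frac{\sqrt{39}}{3}\right) = - \frac{5}{19} - \frac{5 \sqrt{39}}{3}$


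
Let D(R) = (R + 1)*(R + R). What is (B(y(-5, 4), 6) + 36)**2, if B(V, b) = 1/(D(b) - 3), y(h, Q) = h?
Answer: 8508889/6561 ≈ 1296.9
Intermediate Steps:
D(R) = 2*R*(1 + R) (D(R) = (1 + R)*(2*R) = 2*R*(1 + R))
B(V, b) = 1/(-3 + 2*b*(1 + b)) (B(V, b) = 1/(2*b*(1 + b) - 3) = 1/(-3 + 2*b*(1 + b)))
(B(y(-5, 4), 6) + 36)**2 = (1/(-3 + 2*6*(1 + 6)) + 36)**2 = (1/(-3 + 2*6*7) + 36)**2 = (1/(-3 + 84) + 36)**2 = (1/81 + 36)**2 = (2917/81)**2 = 8508889/6561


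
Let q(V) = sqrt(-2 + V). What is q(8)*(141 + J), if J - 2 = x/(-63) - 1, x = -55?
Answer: 9001*sqrt(6)/63 ≈ 349.97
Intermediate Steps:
J = 118/63 (J = 2 + (-55/(-63) - 1) = 2 + (-55*(-1/63) - 1) = 2 + (55/63 - 1) = 2 - 8/63 = 118/63 ≈ 1.8730)
q(8)*(141 + J) = sqrt(-2 + 8)*(141 + 118/63) = sqrt(6)*(9001/63) = 9001*sqrt(6)/63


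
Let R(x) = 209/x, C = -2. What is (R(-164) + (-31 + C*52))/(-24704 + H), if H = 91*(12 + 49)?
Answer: 22349/3141092 ≈ 0.0071150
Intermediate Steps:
H = 5551 (H = 91*61 = 5551)
(R(-164) + (-31 + C*52))/(-24704 + H) = (209/(-164) + (-31 - 2*52))/(-24704 + 5551) = (209*(-1/164) + (-31 - 104))/(-19153) = (-209/164 - 135)*(-1/19153) = -22349/164*(-1/19153) = 22349/3141092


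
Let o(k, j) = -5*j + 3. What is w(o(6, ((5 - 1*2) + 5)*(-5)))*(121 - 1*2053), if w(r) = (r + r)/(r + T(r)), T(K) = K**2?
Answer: -322/17 ≈ -18.941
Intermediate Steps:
o(k, j) = 3 - 5*j
w(r) = 2*r/(r + r**2) (w(r) = (r + r)/(r + r**2) = (2*r)/(r + r**2) = 2*r/(r + r**2))
w(o(6, ((5 - 1*2) + 5)*(-5)))*(121 - 1*2053) = (2/(1 + (3 - 5*((5 - 1*2) + 5)*(-5))))*(121 - 1*2053) = (2/(1 + (3 - 5*((5 - 2) + 5)*(-5))))*(121 - 2053) = (2/(1 + (3 - 5*(3 + 5)*(-5))))*(-1932) = (2/(1 + (3 - 40*(-5))))*(-1932) = (2/(1 + (3 - 5*(-40))))*(-1932) = (2/(1 + (3 + 200)))*(-1932) = (2/(1 + 203))*(-1932) = (2/204)*(-1932) = (2*(1/204))*(-1932) = (1/102)*(-1932) = -322/17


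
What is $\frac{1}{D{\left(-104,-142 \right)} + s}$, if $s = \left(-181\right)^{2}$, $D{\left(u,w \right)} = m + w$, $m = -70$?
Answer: $\frac{1}{32549} \approx 3.0723 \cdot 10^{-5}$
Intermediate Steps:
$D{\left(u,w \right)} = -70 + w$
$s = 32761$
$\frac{1}{D{\left(-104,-142 \right)} + s} = \frac{1}{\left(-70 - 142\right) + 32761} = \frac{1}{-212 + 32761} = \frac{1}{32549}$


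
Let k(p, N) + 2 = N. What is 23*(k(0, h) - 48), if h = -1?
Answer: -1173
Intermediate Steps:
k(p, N) = -2 + N
23*(k(0, h) - 48) = 23*((-2 - 1) - 48) = 23*(-3 - 48) = 23*(-51) = -1173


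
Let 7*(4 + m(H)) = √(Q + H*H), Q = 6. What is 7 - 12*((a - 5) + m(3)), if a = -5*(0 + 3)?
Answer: 295 - 12*√15/7 ≈ 288.36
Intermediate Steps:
a = -15 (a = -5*3 = -15)
m(H) = -4 + √(6 + H²)/7 (m(H) = -4 + √(6 + H*H)/7 = -4 + √(6 + H²)/7)
7 - 12*((a - 5) + m(3)) = 7 - 12*((-15 - 5) + (-4 + √(6 + 3²)/7)) = 7 - 12*(-20 + (-4 + √(6 + 9)/7)) = 7 - 12*(-20 + (-4 + √15/7)) = 7 - 12*(-24 + √15/7) = 7 + (288 - 12*√15/7) = 295 - 12*√15/7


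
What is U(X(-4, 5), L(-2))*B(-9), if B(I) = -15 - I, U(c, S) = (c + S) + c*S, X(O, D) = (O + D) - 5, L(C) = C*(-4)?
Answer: 168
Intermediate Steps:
L(C) = -4*C
X(O, D) = -5 + D + O (X(O, D) = (D + O) - 5 = -5 + D + O)
U(c, S) = S + c + S*c (U(c, S) = (S + c) + S*c = S + c + S*c)
U(X(-4, 5), L(-2))*B(-9) = (-4*(-2) + (-5 + 5 - 4) + (-4*(-2))*(-5 + 5 - 4))*(-15 - 1*(-9)) = (8 - 4 + 8*(-4))*(-15 + 9) = (8 - 4 - 32)*(-6) = -28*(-6) = 168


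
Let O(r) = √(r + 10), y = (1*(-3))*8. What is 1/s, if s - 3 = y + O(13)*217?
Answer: 3/154658 + 31*√23/154658 ≈ 0.00098068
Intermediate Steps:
y = -24 (y = -3*8 = -24)
O(r) = √(10 + r)
s = -21 + 217*√23 (s = 3 + (-24 + √(10 + 13)*217) = 3 + (-24 + √23*217) = 3 + (-24 + 217*√23) = -21 + 217*√23 ≈ 1019.7)
1/s = 1/(-21 + 217*√23)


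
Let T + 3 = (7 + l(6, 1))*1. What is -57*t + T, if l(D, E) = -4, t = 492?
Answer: -28044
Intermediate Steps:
T = 0 (T = -3 + (7 - 4)*1 = -3 + 3*1 = -3 + 3 = 0)
-57*t + T = -57*492 + 0 = -28044 + 0 = -28044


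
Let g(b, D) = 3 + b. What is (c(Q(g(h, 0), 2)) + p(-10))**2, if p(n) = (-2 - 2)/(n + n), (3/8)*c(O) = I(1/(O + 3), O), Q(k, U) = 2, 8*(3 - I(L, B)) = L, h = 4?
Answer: 14884/225 ≈ 66.151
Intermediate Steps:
I(L, B) = 3 - L/8
c(O) = 8 - 1/(3*(3 + O)) (c(O) = 8*(3 - 1/(8*(O + 3)))/3 = 8*(3 - 1/(8*(3 + O)))/3 = 8 - 1/(3*(3 + O)))
p(n) = -2/n (p(n) = -4*1/(2*n) = -2/n)
(c(Q(g(h, 0), 2)) + p(-10))**2 = ((71 + 24*2)/(3*(3 + 2)) - 2/(-10))**2 = ((1/3)*(71 + 48)/5 - 2*(-1/10))**2 = ((1/3)*(1/5)*119 + 1/5)**2 = (119/15 + 1/5)**2 = (122/15)**2 = 14884/225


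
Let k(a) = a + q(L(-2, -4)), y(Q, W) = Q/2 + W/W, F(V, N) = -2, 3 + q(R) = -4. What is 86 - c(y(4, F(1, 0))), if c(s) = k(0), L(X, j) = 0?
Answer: 93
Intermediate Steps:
q(R) = -7 (q(R) = -3 - 4 = -7)
y(Q, W) = 1 + Q/2 (y(Q, W) = Q*(½) + 1 = Q/2 + 1 = 1 + Q/2)
k(a) = -7 + a (k(a) = a - 7 = -7 + a)
c(s) = -7 (c(s) = -7 + 0 = -7)
86 - c(y(4, F(1, 0))) = 86 - 1*(-7) = 86 + 7 = 93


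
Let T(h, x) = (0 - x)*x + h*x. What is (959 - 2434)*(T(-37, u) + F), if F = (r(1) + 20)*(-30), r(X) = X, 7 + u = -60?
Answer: 3894000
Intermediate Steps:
u = -67 (u = -7 - 60 = -67)
F = -630 (F = (1 + 20)*(-30) = 21*(-30) = -630)
T(h, x) = -x² + h*x (T(h, x) = (-x)*x + h*x = -x² + h*x)
(959 - 2434)*(T(-37, u) + F) = (959 - 2434)*(-67*(-37 - 1*(-67)) - 630) = -1475*(-67*(-37 + 67) - 630) = -1475*(-67*30 - 630) = -1475*(-2010 - 630) = -1475*(-2640) = 3894000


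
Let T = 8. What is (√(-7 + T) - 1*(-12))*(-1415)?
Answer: -18395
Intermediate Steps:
(√(-7 + T) - 1*(-12))*(-1415) = (√(-7 + 8) - 1*(-12))*(-1415) = (√1 + 12)*(-1415) = (1 + 12)*(-1415) = 13*(-1415) = -18395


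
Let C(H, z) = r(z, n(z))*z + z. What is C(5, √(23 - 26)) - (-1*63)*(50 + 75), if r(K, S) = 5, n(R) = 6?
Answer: 7875 + 6*I*√3 ≈ 7875.0 + 10.392*I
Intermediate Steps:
C(H, z) = 6*z (C(H, z) = 5*z + z = 6*z)
C(5, √(23 - 26)) - (-1*63)*(50 + 75) = 6*√(23 - 26) - (-1*63)*(50 + 75) = 6*√(-3) - (-63)*125 = 6*(I*√3) - 1*(-7875) = 6*I*√3 + 7875 = 7875 + 6*I*√3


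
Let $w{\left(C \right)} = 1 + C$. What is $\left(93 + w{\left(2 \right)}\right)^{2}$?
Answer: $9216$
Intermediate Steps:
$\left(93 + w{\left(2 \right)}\right)^{2} = \left(93 + \left(1 + 2\right)\right)^{2} = \left(93 + 3\right)^{2} = 96^{2} = 9216$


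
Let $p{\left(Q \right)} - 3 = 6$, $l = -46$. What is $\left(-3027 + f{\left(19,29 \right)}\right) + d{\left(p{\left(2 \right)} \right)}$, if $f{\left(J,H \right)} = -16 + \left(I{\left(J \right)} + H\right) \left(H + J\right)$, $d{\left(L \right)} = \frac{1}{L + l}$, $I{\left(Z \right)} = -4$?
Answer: $- \frac{68192}{37} \approx -1843.0$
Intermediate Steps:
$p{\left(Q \right)} = 9$ ($p{\left(Q \right)} = 3 + 6 = 9$)
$d{\left(L \right)} = \frac{1}{-46 + L}$ ($d{\left(L \right)} = \frac{1}{L - 46} = \frac{1}{-46 + L}$)
$f{\left(J,H \right)} = -16 + \left(-4 + H\right) \left(H + J\right)$
$\left(-3027 + f{\left(19,29 \right)}\right) + d{\left(p{\left(2 \right)} \right)} = \left(-3027 - \left(-343 - 841\right)\right) + \frac{1}{-46 + 9} = \left(-3027 - -1184\right) + \frac{1}{-37} = \left(-3027 + 1184\right) - \frac{1}{37} = -1843 - \frac{1}{37} = - \frac{68192}{37}$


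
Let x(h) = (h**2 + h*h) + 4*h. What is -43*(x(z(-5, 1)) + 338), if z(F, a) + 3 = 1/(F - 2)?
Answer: -727302/49 ≈ -14843.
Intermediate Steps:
z(F, a) = -3 + 1/(-2 + F) (z(F, a) = -3 + 1/(F - 2) = -3 + 1/(-2 + F))
x(h) = 2*h**2 + 4*h (x(h) = (h**2 + h**2) + 4*h = 2*h**2 + 4*h)
-43*(x(z(-5, 1)) + 338) = -43*(2*((7 - 3*(-5))/(-2 - 5))*(2 + (7 - 3*(-5))/(-2 - 5)) + 338) = -43*(2*((7 + 15)/(-7))*(2 + (7 + 15)/(-7)) + 338) = -43*(2*(-1/7*22)*(2 - 1/7*22) + 338) = -43*(2*(-22/7)*(2 - 22/7) + 338) = -43*(2*(-22/7)*(-8/7) + 338) = -43*(352/49 + 338) = -43*16914/49 = -727302/49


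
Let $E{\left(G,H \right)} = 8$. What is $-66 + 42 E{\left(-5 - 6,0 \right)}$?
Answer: $270$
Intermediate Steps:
$-66 + 42 E{\left(-5 - 6,0 \right)} = -66 + 42 \cdot 8 = -66 + 336 = 270$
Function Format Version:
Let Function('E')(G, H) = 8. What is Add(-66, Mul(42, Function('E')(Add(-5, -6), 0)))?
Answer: 270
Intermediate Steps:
Add(-66, Mul(42, Function('E')(Add(-5, -6), 0))) = Add(-66, Mul(42, 8)) = Add(-66, 336) = 270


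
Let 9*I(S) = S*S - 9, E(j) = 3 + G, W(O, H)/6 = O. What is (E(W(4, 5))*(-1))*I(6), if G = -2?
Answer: -3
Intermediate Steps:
W(O, H) = 6*O
E(j) = 1 (E(j) = 3 - 2 = 1)
I(S) = -1 + S**2/9 (I(S) = (S*S - 9)/9 = (S**2 - 9)/9 = (-9 + S**2)/9 = -1 + S**2/9)
(E(W(4, 5))*(-1))*I(6) = (1*(-1))*(-1 + (1/9)*6**2) = -(-1 + (1/9)*36) = -(-1 + 4) = -1*3 = -3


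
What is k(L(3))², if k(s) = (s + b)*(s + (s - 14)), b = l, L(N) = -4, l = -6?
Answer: 48400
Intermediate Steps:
b = -6
k(s) = (-14 + 2*s)*(-6 + s) (k(s) = (s - 6)*(s + (s - 14)) = (-6 + s)*(s + (-14 + s)) = (-6 + s)*(-14 + 2*s) = (-14 + 2*s)*(-6 + s))
k(L(3))² = (84 - 26*(-4) + 2*(-4)²)² = (84 + 104 + 2*16)² = (84 + 104 + 32)² = 220² = 48400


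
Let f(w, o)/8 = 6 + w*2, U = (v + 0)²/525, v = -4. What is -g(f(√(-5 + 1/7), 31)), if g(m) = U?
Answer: -16/525 ≈ -0.030476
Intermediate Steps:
U = 16/525 (U = (-4 + 0)²/525 = (-4)²*(1/525) = 16*(1/525) = 16/525 ≈ 0.030476)
f(w, o) = 48 + 16*w (f(w, o) = 8*(6 + w*2) = 8*(6 + 2*w) = 48 + 16*w)
g(m) = 16/525
-g(f(√(-5 + 1/7), 31)) = -1*16/525 = -16/525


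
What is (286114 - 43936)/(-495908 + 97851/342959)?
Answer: -83057124702/170076013921 ≈ -0.48835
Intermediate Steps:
(286114 - 43936)/(-495908 + 97851/342959) = 242178/(-495908 + 97851*(1/342959)) = 242178/(-495908 + 97851/342959) = 242178/(-170076013921/342959) = 242178*(-342959/170076013921) = -83057124702/170076013921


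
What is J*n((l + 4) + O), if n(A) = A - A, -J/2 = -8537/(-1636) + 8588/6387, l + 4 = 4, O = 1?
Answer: 0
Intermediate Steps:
l = 0 (l = -4 + 4 = 0)
J = -68575787/5224566 (J = -2*(-8537/(-1636) + 8588/6387) = -2*(-8537*(-1/1636) + 8588*(1/6387)) = -2*(8537/1636 + 8588/6387) = -2*68575787/10449132 = -68575787/5224566 ≈ -13.126)
n(A) = 0
J*n((l + 4) + O) = -68575787/5224566*0 = 0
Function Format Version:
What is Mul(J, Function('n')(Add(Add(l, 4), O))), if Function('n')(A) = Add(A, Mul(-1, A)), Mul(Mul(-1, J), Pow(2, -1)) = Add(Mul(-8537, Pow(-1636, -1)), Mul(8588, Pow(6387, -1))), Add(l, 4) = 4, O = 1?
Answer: 0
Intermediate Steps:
l = 0 (l = Add(-4, 4) = 0)
J = Rational(-68575787, 5224566) (J = Mul(-2, Add(Mul(-8537, Pow(-1636, -1)), Mul(8588, Pow(6387, -1)))) = Mul(-2, Add(Mul(-8537, Rational(-1, 1636)), Mul(8588, Rational(1, 6387)))) = Mul(-2, Add(Rational(8537, 1636), Rational(8588, 6387))) = Mul(-2, Rational(68575787, 10449132)) = Rational(-68575787, 5224566) ≈ -13.126)
Function('n')(A) = 0
Mul(J, Function('n')(Add(Add(l, 4), O))) = Mul(Rational(-68575787, 5224566), 0) = 0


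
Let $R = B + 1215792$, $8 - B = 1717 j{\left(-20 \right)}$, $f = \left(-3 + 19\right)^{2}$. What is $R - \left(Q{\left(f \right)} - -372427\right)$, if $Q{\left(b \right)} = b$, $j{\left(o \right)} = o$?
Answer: $877457$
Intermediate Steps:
$f = 256$ ($f = 16^{2} = 256$)
$B = 34348$ ($B = 8 - 1717 \left(-20\right) = 8 - -34340 = 8 + 34340 = 34348$)
$R = 1250140$ ($R = 34348 + 1215792 = 1250140$)
$R - \left(Q{\left(f \right)} - -372427\right) = 1250140 - \left(256 - -372427\right) = 1250140 - \left(256 + 372427\right) = 1250140 - 372683 = 877457$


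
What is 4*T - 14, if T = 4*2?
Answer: 18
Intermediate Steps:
T = 8
4*T - 14 = 4*8 - 14 = 32 - 14 = 18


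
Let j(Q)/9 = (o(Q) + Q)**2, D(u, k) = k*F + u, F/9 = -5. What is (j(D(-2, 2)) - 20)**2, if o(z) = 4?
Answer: 4854744976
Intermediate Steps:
F = -45 (F = 9*(-5) = -45)
D(u, k) = u - 45*k (D(u, k) = k*(-45) + u = -45*k + u = u - 45*k)
j(Q) = 9*(4 + Q)**2
(j(D(-2, 2)) - 20)**2 = (9*(4 + (-2 - 45*2))**2 - 20)**2 = (9*(4 + (-2 - 90))**2 - 20)**2 = (9*(4 - 92)**2 - 20)**2 = (9*(-88)**2 - 20)**2 = (9*7744 - 20)**2 = (69696 - 20)**2 = 69676**2 = 4854744976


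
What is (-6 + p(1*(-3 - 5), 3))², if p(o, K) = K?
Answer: 9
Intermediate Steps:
(-6 + p(1*(-3 - 5), 3))² = (-6 + 3)² = (-3)² = 9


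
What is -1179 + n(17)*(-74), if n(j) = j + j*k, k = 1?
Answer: -3695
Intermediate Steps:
n(j) = 2*j (n(j) = j + j*1 = j + j = 2*j)
-1179 + n(17)*(-74) = -1179 + (2*17)*(-74) = -1179 + 34*(-74) = -1179 - 2516 = -3695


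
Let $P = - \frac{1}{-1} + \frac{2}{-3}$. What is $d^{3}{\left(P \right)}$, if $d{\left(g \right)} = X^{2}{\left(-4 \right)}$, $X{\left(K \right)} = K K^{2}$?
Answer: $68719476736$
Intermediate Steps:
$X{\left(K \right)} = K^{3}$
$P = \frac{1}{3}$ ($P = \left(-1\right) \left(-1\right) + 2 \left(- \frac{1}{3}\right) = 1 - \frac{2}{3} = \frac{1}{3} \approx 0.33333$)
$d{\left(g \right)} = 4096$ ($d{\left(g \right)} = \left(\left(-4\right)^{3}\right)^{2} = \left(-64\right)^{2} = 4096$)
$d^{3}{\left(P \right)} = 4096^{3} = 68719476736$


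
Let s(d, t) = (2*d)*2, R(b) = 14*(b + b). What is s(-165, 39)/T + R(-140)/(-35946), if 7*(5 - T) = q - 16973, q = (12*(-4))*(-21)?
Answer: -2583763/14378400 ≈ -0.17970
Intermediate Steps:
q = 1008 (q = -48*(-21) = 1008)
R(b) = 28*b (R(b) = 14*(2*b) = 28*b)
s(d, t) = 4*d
T = 16000/7 (T = 5 - (1008 - 16973)/7 = 5 - 1/7*(-15965) = 5 + 15965/7 = 16000/7 ≈ 2285.7)
s(-165, 39)/T + R(-140)/(-35946) = (4*(-165))/(16000/7) + (28*(-140))/(-35946) = -660*7/16000 - 3920*(-1/35946) = -231/800 + 1960/17973 = -2583763/14378400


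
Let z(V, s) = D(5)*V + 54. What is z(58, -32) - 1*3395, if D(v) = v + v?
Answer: -2761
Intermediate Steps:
D(v) = 2*v
z(V, s) = 54 + 10*V (z(V, s) = (2*5)*V + 54 = 10*V + 54 = 54 + 10*V)
z(58, -32) - 1*3395 = (54 + 10*58) - 1*3395 = (54 + 580) - 3395 = 634 - 3395 = -2761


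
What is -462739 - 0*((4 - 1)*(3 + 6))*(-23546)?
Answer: -462739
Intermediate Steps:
-462739 - 0*((4 - 1)*(3 + 6))*(-23546) = -462739 - 0*(3*9)*(-23546) = -462739 - 0*27*(-23546) = -462739 - 0*(-23546) = -462739 - 1*0 = -462739 + 0 = -462739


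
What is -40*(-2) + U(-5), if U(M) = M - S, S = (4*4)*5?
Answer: -5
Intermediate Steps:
S = 80 (S = 16*5 = 80)
U(M) = -80 + M (U(M) = M - 1*80 = M - 80 = -80 + M)
-40*(-2) + U(-5) = -40*(-2) + (-80 - 5) = 80 - 85 = -5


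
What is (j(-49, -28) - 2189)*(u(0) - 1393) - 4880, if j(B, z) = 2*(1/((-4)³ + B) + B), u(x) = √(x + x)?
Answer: 359445729/113 ≈ 3.1809e+6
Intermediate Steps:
u(x) = √2*√x (u(x) = √(2*x) = √2*√x)
j(B, z) = 2*B + 2/(-64 + B) (j(B, z) = 2*(1/(-64 + B) + B) = 2*(B + 1/(-64 + B)) = 2*B + 2/(-64 + B))
(j(-49, -28) - 2189)*(u(0) - 1393) - 4880 = (2*(1 + (-49)² - 64*(-49))/(-64 - 49) - 2189)*(√2*√0 - 1393) - 4880 = (2*(1 + 2401 + 3136)/(-113) - 2189)*(√2*0 - 1393) - 4880 = (2*(-1/113)*5538 - 2189)*(0 - 1393) - 4880 = (-11076/113 - 2189)*(-1393) - 4880 = -258433/113*(-1393) - 4880 = 359997169/113 - 4880 = 359445729/113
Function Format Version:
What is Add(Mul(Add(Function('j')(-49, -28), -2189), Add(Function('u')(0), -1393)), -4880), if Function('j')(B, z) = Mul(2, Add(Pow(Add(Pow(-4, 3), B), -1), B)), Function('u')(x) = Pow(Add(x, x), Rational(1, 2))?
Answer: Rational(359445729, 113) ≈ 3.1809e+6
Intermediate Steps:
Function('u')(x) = Mul(Pow(2, Rational(1, 2)), Pow(x, Rational(1, 2))) (Function('u')(x) = Pow(Mul(2, x), Rational(1, 2)) = Mul(Pow(2, Rational(1, 2)), Pow(x, Rational(1, 2))))
Function('j')(B, z) = Add(Mul(2, B), Mul(2, Pow(Add(-64, B), -1))) (Function('j')(B, z) = Mul(2, Add(Pow(Add(-64, B), -1), B)) = Mul(2, Add(B, Pow(Add(-64, B), -1))) = Add(Mul(2, B), Mul(2, Pow(Add(-64, B), -1))))
Add(Mul(Add(Function('j')(-49, -28), -2189), Add(Function('u')(0), -1393)), -4880) = Add(Mul(Add(Mul(2, Pow(Add(-64, -49), -1), Add(1, Pow(-49, 2), Mul(-64, -49))), -2189), Add(Mul(Pow(2, Rational(1, 2)), Pow(0, Rational(1, 2))), -1393)), -4880) = Add(Mul(Add(Mul(2, Pow(-113, -1), Add(1, 2401, 3136)), -2189), Add(Mul(Pow(2, Rational(1, 2)), 0), -1393)), -4880) = Add(Mul(Add(Mul(2, Rational(-1, 113), 5538), -2189), Add(0, -1393)), -4880) = Add(Mul(Add(Rational(-11076, 113), -2189), -1393), -4880) = Add(Mul(Rational(-258433, 113), -1393), -4880) = Add(Rational(359997169, 113), -4880) = Rational(359445729, 113)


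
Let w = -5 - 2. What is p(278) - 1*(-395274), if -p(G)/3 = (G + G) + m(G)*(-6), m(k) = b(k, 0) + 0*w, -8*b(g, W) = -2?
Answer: 787221/2 ≈ 3.9361e+5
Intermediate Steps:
w = -7
b(g, W) = ¼ (b(g, W) = -⅛*(-2) = ¼)
m(k) = ¼ (m(k) = ¼ + 0*(-7) = ¼ + 0 = ¼)
p(G) = 9/2 - 6*G (p(G) = -3*((G + G) + (¼)*(-6)) = -3*(2*G - 3/2) = -3*(-3/2 + 2*G) = 9/2 - 6*G)
p(278) - 1*(-395274) = (9/2 - 6*278) - 1*(-395274) = (9/2 - 1668) + 395274 = -3327/2 + 395274 = 787221/2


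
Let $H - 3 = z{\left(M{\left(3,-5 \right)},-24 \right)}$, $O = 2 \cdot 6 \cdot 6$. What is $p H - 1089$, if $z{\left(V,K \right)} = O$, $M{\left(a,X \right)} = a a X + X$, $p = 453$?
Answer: $32886$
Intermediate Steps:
$M{\left(a,X \right)} = X + X a^{2}$ ($M{\left(a,X \right)} = a^{2} X + X = X a^{2} + X = X + X a^{2}$)
$O = 72$ ($O = 12 \cdot 6 = 72$)
$z{\left(V,K \right)} = 72$
$H = 75$ ($H = 3 + 72 = 75$)
$p H - 1089 = 453 \cdot 75 - 1089 = 33975 - 1089 = 32886$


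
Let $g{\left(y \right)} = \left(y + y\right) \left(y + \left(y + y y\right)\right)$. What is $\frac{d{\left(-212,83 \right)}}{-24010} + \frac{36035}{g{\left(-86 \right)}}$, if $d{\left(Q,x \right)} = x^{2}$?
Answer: $- \frac{673212553}{2130935520} \approx -0.31592$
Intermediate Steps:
$g{\left(y \right)} = 2 y \left(y^{2} + 2 y\right)$ ($g{\left(y \right)} = 2 y \left(y + \left(y + y^{2}\right)\right) = 2 y \left(y^{2} + 2 y\right)$)
$\frac{d{\left(-212,83 \right)}}{-24010} + \frac{36035}{g{\left(-86 \right)}} = \frac{83^{2}}{-24010} + \frac{36035}{2 \left(-86\right)^{2} \left(2 - 86\right)} = 6889 \left(- \frac{1}{24010}\right) + \frac{36035}{2 \cdot 7396 \left(-84\right)} = - \frac{6889}{24010} + \frac{36035}{-1242528} = - \frac{6889}{24010} + 36035 \left(- \frac{1}{1242528}\right) = - \frac{6889}{24010} - \frac{36035}{1242528} = - \frac{673212553}{2130935520}$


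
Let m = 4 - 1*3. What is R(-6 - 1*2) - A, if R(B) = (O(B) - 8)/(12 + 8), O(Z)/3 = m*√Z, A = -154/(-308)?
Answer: -9/10 + 3*I*√2/10 ≈ -0.9 + 0.42426*I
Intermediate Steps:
A = ½ (A = -154*(-1/308) = ½ ≈ 0.50000)
m = 1 (m = 4 - 3 = 1)
O(Z) = 3*√Z (O(Z) = 3*(1*√Z) = 3*√Z)
R(B) = -⅖ + 3*√B/20 (R(B) = (3*√B - 8)/(12 + 8) = (-8 + 3*√B)/20 = (-8 + 3*√B)*(1/20) = -⅖ + 3*√B/20)
R(-6 - 1*2) - A = (-⅖ + 3*√(-6 - 1*2)/20) - 1*½ = (-⅖ + 3*√(-6 - 2)/20) - ½ = (-⅖ + 3*√(-8)/20) - ½ = (-⅖ + 3*(2*I*√2)/20) - ½ = (-⅖ + 3*I*√2/10) - ½ = -9/10 + 3*I*√2/10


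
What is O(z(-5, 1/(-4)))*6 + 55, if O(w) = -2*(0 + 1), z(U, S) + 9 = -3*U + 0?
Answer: 43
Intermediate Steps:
z(U, S) = -9 - 3*U (z(U, S) = -9 + (-3*U + 0) = -9 - 3*U)
O(w) = -2 (O(w) = -2*1 = -2)
O(z(-5, 1/(-4)))*6 + 55 = -2*6 + 55 = -12 + 55 = 43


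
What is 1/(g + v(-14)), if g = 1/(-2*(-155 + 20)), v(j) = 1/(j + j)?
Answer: -3780/121 ≈ -31.240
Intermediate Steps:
v(j) = 1/(2*j)
g = 1/270 (g = 1/(-2*(-135)) = 1/270 ≈ 0.0037037)
1/(g + v(-14)) = 1/(1/270 + (½)/(-14)) = 1/(1/270 + (½)*(-1/14)) = 1/(1/270 - 1/28) = 1/(-121/3780) = -3780/121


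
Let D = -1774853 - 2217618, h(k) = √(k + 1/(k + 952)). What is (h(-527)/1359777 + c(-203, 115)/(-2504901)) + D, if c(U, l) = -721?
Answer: -1428677799950/357843 + I*√423062/38527015 ≈ -3.9925e+6 + 1.6882e-5*I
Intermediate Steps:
h(k) = √(k + 1/(952 + k))
D = -3992471
(h(-527)/1359777 + c(-203, 115)/(-2504901)) + D = (√((1 - 527*(952 - 527))/(952 - 527))/1359777 - 721/(-2504901)) - 3992471 = (√((1 - 527*425)/425)*(1/1359777) - 721*(-1/2504901)) - 3992471 = (√((1 - 223975)/425)*(1/1359777) + 103/357843) - 3992471 = (√((1/425)*(-223974))*(1/1359777) + 103/357843) - 3992471 = (√(-223974/425)*(1/1359777) + 103/357843) - 3992471 = ((3*I*√423062/85)*(1/1359777) + 103/357843) - 3992471 = (I*√423062/38527015 + 103/357843) - 3992471 = (103/357843 + I*√423062/38527015) - 3992471 = -1428677799950/357843 + I*√423062/38527015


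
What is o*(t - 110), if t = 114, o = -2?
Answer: -8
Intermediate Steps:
o*(t - 110) = -2*(114 - 110) = -2*4 = -8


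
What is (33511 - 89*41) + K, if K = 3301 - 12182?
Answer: 20981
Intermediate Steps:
K = -8881
(33511 - 89*41) + K = (33511 - 89*41) - 8881 = (33511 - 3649) - 8881 = 29862 - 8881 = 20981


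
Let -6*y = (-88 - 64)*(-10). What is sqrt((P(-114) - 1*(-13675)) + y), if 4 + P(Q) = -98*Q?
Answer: sqrt(221307)/3 ≈ 156.81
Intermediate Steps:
P(Q) = -4 - 98*Q
y = -760/3 (y = -(-88 - 64)*(-10)/6 = -(-76)*(-10)/3 = -1/6*1520 = -760/3 ≈ -253.33)
sqrt((P(-114) - 1*(-13675)) + y) = sqrt(((-4 - 98*(-114)) - 1*(-13675)) - 760/3) = sqrt(((-4 + 11172) + 13675) - 760/3) = sqrt((11168 + 13675) - 760/3) = sqrt(24843 - 760/3) = sqrt(73769/3) = sqrt(221307)/3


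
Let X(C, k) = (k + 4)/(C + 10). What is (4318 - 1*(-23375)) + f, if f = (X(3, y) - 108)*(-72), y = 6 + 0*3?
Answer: 460377/13 ≈ 35414.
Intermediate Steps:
y = 6 (y = 6 + 0 = 6)
X(C, k) = (4 + k)/(10 + C)
f = 100368/13 (f = ((4 + 6)/(10 + 3) - 108)*(-72) = (10/13 - 108)*(-72) = -1394/13*(-72) = 100368/13 ≈ 7720.6)
(4318 - 1*(-23375)) + f = (4318 - 1*(-23375)) + 100368/13 = (4318 + 23375) + 100368/13 = 27693 + 100368/13 = 460377/13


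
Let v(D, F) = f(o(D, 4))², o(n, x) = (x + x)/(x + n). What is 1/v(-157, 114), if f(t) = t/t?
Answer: 1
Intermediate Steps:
o(n, x) = 2*x/(n + x) (o(n, x) = (2*x)/(n + x) = 2*x/(n + x))
f(t) = 1
v(D, F) = 1 (v(D, F) = 1² = 1)
1/v(-157, 114) = 1/1 = 1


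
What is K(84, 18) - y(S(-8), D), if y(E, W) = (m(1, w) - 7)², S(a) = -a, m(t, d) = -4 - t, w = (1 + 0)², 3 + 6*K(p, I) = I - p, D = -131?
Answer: -311/2 ≈ -155.50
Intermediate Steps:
K(p, I) = -½ - p/6 + I/6 (K(p, I) = -½ + (I - p)/6 = -½ + (-p/6 + I/6) = -½ - p/6 + I/6)
w = 1 (w = 1² = 1)
y(E, W) = 144 (y(E, W) = ((-4 - 1*1) - 7)² = ((-4 - 1) - 7)² = (-5 - 7)² = (-12)² = 144)
K(84, 18) - y(S(-8), D) = (-½ - ⅙*84 + (⅙)*18) - 1*144 = (-½ - 14 + 3) - 144 = -23/2 - 144 = -311/2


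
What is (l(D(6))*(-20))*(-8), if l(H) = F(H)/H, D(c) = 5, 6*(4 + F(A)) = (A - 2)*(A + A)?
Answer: 32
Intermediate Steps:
F(A) = -4 + A*(-2 + A)/3 (F(A) = -4 + ((A - 2)*(A + A))/6 = -4 + ((-2 + A)*(2*A))/6 = -4 + (2*A*(-2 + A))/6 = -4 + A*(-2 + A)/3)
l(H) = (-4 - 2*H/3 + H**2/3)/H
(l(D(6))*(-20))*(-8) = ((-2/3 - 4/5 + (1/3)*5)*(-20))*(-8) = ((-2/3 - 4*1/5 + 5/3)*(-20))*(-8) = ((-2/3 - 4/5 + 5/3)*(-20))*(-8) = ((1/5)*(-20))*(-8) = -4*(-8) = 32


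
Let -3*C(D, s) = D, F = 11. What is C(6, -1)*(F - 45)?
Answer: 68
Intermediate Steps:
C(D, s) = -D/3
C(6, -1)*(F - 45) = (-1/3*6)*(11 - 45) = -2*(-34) = 68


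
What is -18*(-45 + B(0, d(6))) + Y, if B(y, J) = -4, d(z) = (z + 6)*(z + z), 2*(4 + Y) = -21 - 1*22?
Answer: 1713/2 ≈ 856.50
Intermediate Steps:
Y = -51/2 (Y = -4 + (-21 - 1*22)/2 = -4 + (-21 - 22)/2 = -4 + (1/2)*(-43) = -4 - 43/2 = -51/2 ≈ -25.500)
d(z) = 2*z*(6 + z) (d(z) = (6 + z)*(2*z) = 2*z*(6 + z))
-18*(-45 + B(0, d(6))) + Y = -18*(-45 - 4) - 51/2 = -18*(-49) - 51/2 = 882 - 51/2 = 1713/2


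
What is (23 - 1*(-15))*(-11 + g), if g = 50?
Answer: 1482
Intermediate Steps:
(23 - 1*(-15))*(-11 + g) = (23 - 1*(-15))*(-11 + 50) = (23 + 15)*39 = 38*39 = 1482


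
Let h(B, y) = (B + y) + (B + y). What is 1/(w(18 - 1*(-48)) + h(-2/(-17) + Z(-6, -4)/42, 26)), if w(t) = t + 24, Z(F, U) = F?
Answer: 119/16892 ≈ 0.0070448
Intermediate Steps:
h(B, y) = 2*B + 2*y
w(t) = 24 + t
1/(w(18 - 1*(-48)) + h(-2/(-17) + Z(-6, -4)/42, 26)) = 1/((24 + (18 - 1*(-48))) + (2*(-2/(-17) - 6/42) + 2*26)) = 1/((24 + (18 + 48)) + (2*(-2*(-1/17) - 6*1/42) + 52)) = 1/((24 + 66) + (2*(2/17 - 1/7) + 52)) = 1/(90 + (2*(-3/119) + 52)) = 1/(90 + (-6/119 + 52)) = 1/(90 + 6182/119) = 1/(16892/119) = 119/16892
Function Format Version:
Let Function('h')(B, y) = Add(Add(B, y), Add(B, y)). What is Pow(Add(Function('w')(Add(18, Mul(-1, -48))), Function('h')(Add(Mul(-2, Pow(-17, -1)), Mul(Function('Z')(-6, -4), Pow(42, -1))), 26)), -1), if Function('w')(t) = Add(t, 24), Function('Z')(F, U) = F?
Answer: Rational(119, 16892) ≈ 0.0070448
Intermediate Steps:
Function('h')(B, y) = Add(Mul(2, B), Mul(2, y))
Function('w')(t) = Add(24, t)
Pow(Add(Function('w')(Add(18, Mul(-1, -48))), Function('h')(Add(Mul(-2, Pow(-17, -1)), Mul(Function('Z')(-6, -4), Pow(42, -1))), 26)), -1) = Pow(Add(Add(24, Add(18, Mul(-1, -48))), Add(Mul(2, Add(Mul(-2, Pow(-17, -1)), Mul(-6, Pow(42, -1)))), Mul(2, 26))), -1) = Pow(Add(Add(24, Add(18, 48)), Add(Mul(2, Add(Mul(-2, Rational(-1, 17)), Mul(-6, Rational(1, 42)))), 52)), -1) = Pow(Add(Add(24, 66), Add(Mul(2, Add(Rational(2, 17), Rational(-1, 7))), 52)), -1) = Pow(Add(90, Add(Mul(2, Rational(-3, 119)), 52)), -1) = Pow(Add(90, Add(Rational(-6, 119), 52)), -1) = Pow(Add(90, Rational(6182, 119)), -1) = Pow(Rational(16892, 119), -1) = Rational(119, 16892)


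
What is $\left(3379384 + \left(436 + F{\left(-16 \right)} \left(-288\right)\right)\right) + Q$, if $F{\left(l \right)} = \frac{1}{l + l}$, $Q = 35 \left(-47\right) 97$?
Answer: $3220264$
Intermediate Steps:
$Q = -159565$ ($Q = \left(-1645\right) 97 = -159565$)
$F{\left(l \right)} = \frac{1}{2 l}$
$\left(3379384 + \left(436 + F{\left(-16 \right)} \left(-288\right)\right)\right) + Q = \left(3379384 + \left(436 + \frac{1}{2 \left(-16\right)} \left(-288\right)\right)\right) - 159565 = \left(3379384 + \left(436 + \frac{1}{2} \left(- \frac{1}{16}\right) \left(-288\right)\right)\right) - 159565 = \left(3379384 + \left(436 - -9\right)\right) - 159565 = \left(3379384 + \left(436 + 9\right)\right) - 159565 = \left(3379384 + 445\right) - 159565 = 3379829 - 159565 = 3220264$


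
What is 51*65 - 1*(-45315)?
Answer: 48630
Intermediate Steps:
51*65 - 1*(-45315) = 3315 + 45315 = 48630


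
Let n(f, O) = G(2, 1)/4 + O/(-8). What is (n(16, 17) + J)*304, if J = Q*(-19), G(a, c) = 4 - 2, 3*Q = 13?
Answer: -76570/3 ≈ -25523.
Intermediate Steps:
Q = 13/3 (Q = (⅓)*13 = 13/3 ≈ 4.3333)
G(a, c) = 2
J = -247/3 (J = (13/3)*(-19) = -247/3 ≈ -82.333)
n(f, O) = ½ - O/8 (n(f, O) = 2/4 + O/(-8) = 2*(¼) + O*(-⅛) = ½ - O/8)
(n(16, 17) + J)*304 = ((½ - ⅛*17) - 247/3)*304 = ((½ - 17/8) - 247/3)*304 = (-13/8 - 247/3)*304 = -2015/24*304 = -76570/3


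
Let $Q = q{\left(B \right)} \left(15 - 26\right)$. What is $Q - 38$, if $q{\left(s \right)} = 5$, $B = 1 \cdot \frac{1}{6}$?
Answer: $-93$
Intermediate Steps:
$B = \frac{1}{6}$ ($B = 1 \cdot \frac{1}{6} = \frac{1}{6} \approx 0.16667$)
$Q = -55$ ($Q = 5 \left(15 - 26\right) = 5 \left(-11\right) = -55$)
$Q - 38 = -55 - 38 = -93$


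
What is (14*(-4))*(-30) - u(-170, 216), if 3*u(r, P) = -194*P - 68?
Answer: 47012/3 ≈ 15671.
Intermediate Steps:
u(r, P) = -68/3 - 194*P/3 (u(r, P) = (-194*P - 68)/3 = (-68 - 194*P)/3 = -68/3 - 194*P/3)
(14*(-4))*(-30) - u(-170, 216) = (14*(-4))*(-30) - (-68/3 - 194/3*216) = -56*(-30) - (-68/3 - 13968) = 1680 - 1*(-41972/3) = 1680 + 41972/3 = 47012/3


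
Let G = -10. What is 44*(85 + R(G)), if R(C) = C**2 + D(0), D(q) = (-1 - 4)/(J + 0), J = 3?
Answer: 24200/3 ≈ 8066.7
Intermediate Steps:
D(q) = -5/3 (D(q) = (-1 - 4)/(3 + 0) = -5/3)
R(C) = -5/3 + C**2 (R(C) = C**2 - 5/3 = -5/3 + C**2)
44*(85 + R(G)) = 44*(85 + (-5/3 + (-10)**2)) = 44*(85 + (-5/3 + 100)) = 44*(85 + 295/3) = 44*(550/3) = 24200/3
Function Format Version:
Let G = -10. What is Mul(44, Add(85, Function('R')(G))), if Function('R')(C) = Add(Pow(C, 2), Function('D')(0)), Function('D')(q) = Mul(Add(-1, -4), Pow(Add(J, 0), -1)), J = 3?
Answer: Rational(24200, 3) ≈ 8066.7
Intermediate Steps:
Function('D')(q) = Rational(-5, 3) (Function('D')(q) = Mul(Add(-1, -4), Pow(Add(3, 0), -1)) = Mul(-5, Pow(3, -1)) = Mul(-5, Rational(1, 3)) = Rational(-5, 3))
Function('R')(C) = Add(Rational(-5, 3), Pow(C, 2)) (Function('R')(C) = Add(Pow(C, 2), Rational(-5, 3)) = Add(Rational(-5, 3), Pow(C, 2)))
Mul(44, Add(85, Function('R')(G))) = Mul(44, Add(85, Add(Rational(-5, 3), Pow(-10, 2)))) = Mul(44, Add(85, Add(Rational(-5, 3), 100))) = Mul(44, Add(85, Rational(295, 3))) = Mul(44, Rational(550, 3)) = Rational(24200, 3)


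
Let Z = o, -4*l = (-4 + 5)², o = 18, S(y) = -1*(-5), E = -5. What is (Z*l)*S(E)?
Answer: -45/2 ≈ -22.500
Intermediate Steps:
S(y) = 5
l = -¼ (l = -(-4 + 5)²/4 = -¼*1² = -¼*1 = -¼ ≈ -0.25000)
Z = 18
(Z*l)*S(E) = (18*(-¼))*5 = -9/2*5 = -45/2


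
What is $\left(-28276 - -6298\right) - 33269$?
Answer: $-55247$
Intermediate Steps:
$\left(-28276 - -6298\right) - 33269 = \left(-28276 + \left(-10101 + 16399\right)\right) - 33269 = \left(-28276 + 6298\right) - 33269 = -21978 - 33269 = -55247$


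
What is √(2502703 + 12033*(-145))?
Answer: √757918 ≈ 870.58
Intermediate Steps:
√(2502703 + 12033*(-145)) = √(2502703 - 1744785) = √757918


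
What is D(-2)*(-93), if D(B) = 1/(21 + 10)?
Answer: -3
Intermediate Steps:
D(B) = 1/31
D(-2)*(-93) = (1/31)*(-93) = -3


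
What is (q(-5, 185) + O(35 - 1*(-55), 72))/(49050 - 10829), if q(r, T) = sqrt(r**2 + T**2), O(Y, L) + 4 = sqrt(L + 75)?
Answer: -4/38221 + 5*sqrt(1370)/38221 + 7*sqrt(3)/38221 ≈ 0.0050546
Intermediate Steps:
O(Y, L) = -4 + sqrt(75 + L) (O(Y, L) = -4 + sqrt(L + 75) = -4 + sqrt(75 + L))
q(r, T) = sqrt(T**2 + r**2)
(q(-5, 185) + O(35 - 1*(-55), 72))/(49050 - 10829) = (sqrt(185**2 + (-5)**2) + (-4 + sqrt(75 + 72)))/(49050 - 10829) = (sqrt(34225 + 25) + (-4 + sqrt(147)))/38221 = (sqrt(34250) + (-4 + 7*sqrt(3)))*(1/38221) = (5*sqrt(1370) + (-4 + 7*sqrt(3)))*(1/38221) = (-4 + 5*sqrt(1370) + 7*sqrt(3))*(1/38221) = -4/38221 + 5*sqrt(1370)/38221 + 7*sqrt(3)/38221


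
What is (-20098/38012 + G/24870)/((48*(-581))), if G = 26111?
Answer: -4737443/253501501680 ≈ -1.8688e-5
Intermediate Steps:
(-20098/38012 + G/24870)/((48*(-581))) = (-20098/38012 + 26111/24870)/((48*(-581))) = (-20098*1/38012 + 26111*(1/24870))/(-27888) = (-773/1462 + 26111/24870)*(-1/27888) = (4737443/9089985)*(-1/27888) = -4737443/253501501680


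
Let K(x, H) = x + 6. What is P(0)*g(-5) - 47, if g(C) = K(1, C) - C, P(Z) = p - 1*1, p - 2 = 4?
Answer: 13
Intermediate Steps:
p = 6 (p = 2 + 4 = 6)
K(x, H) = 6 + x
P(Z) = 5 (P(Z) = 6 - 1*1 = 6 - 1 = 5)
g(C) = 7 - C (g(C) = (6 + 1) - C = 7 - C)
P(0)*g(-5) - 47 = 5*(7 - 1*(-5)) - 47 = 5*(7 + 5) - 47 = 5*12 - 47 = 60 - 47 = 13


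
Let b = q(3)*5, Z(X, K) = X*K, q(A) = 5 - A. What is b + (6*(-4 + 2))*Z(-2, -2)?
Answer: -38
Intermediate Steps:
Z(X, K) = K*X
b = 10 (b = (5 - 1*3)*5 = (5 - 3)*5 = 2*5 = 10)
b + (6*(-4 + 2))*Z(-2, -2) = 10 + (6*(-4 + 2))*(-2*(-2)) = 10 + (6*(-2))*4 = 10 - 12*4 = 10 - 48 = -38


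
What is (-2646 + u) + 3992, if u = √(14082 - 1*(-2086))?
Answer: 1346 + 2*√4042 ≈ 1473.2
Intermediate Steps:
u = 2*√4042 (u = √(14082 + 2086) = √16168 = 2*√4042 ≈ 127.15)
(-2646 + u) + 3992 = (-2646 + 2*√4042) + 3992 = 1346 + 2*√4042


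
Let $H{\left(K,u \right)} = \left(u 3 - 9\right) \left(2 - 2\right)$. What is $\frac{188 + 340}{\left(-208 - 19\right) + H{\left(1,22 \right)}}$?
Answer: $- \frac{528}{227} \approx -2.326$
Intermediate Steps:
$H{\left(K,u \right)} = 0$ ($H{\left(K,u \right)} = \left(3 u - 9\right) 0 = \left(-9 + 3 u\right) 0 = 0$)
$\frac{188 + 340}{\left(-208 - 19\right) + H{\left(1,22 \right)}} = \frac{188 + 340}{\left(-208 - 19\right) + 0} = \frac{528}{-227 + 0} = \frac{528}{-227} = 528 \left(- \frac{1}{227}\right) = - \frac{528}{227}$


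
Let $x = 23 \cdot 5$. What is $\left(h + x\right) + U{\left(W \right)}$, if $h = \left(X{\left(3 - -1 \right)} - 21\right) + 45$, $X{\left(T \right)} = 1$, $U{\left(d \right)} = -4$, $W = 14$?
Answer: $136$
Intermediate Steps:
$h = 25$ ($h = \left(1 - 21\right) + 45 = -20 + 45 = 25$)
$x = 115$
$\left(h + x\right) + U{\left(W \right)} = \left(25 + 115\right) - 4 = 140 - 4 = 136$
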